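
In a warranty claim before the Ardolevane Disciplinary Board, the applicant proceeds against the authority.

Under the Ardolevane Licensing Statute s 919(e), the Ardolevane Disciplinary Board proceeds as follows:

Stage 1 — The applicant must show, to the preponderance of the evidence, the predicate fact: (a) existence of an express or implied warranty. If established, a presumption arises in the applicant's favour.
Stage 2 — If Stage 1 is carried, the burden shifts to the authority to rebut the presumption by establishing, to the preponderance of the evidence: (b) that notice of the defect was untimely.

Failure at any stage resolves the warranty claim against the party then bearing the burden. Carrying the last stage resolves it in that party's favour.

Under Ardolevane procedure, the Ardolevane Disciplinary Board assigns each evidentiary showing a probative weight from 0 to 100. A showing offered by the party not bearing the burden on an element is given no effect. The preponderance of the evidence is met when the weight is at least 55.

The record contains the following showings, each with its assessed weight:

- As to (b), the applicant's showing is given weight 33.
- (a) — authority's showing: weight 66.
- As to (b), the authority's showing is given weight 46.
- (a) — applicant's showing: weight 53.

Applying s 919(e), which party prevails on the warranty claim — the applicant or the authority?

Stage 1 (applicant, the preponderance of the evidence, weight is at least 55): (a) 53 (authority's 66 disregarded) < 55 — fails.
  The applicant does not carry Stage 1.
The authority prevails.

authority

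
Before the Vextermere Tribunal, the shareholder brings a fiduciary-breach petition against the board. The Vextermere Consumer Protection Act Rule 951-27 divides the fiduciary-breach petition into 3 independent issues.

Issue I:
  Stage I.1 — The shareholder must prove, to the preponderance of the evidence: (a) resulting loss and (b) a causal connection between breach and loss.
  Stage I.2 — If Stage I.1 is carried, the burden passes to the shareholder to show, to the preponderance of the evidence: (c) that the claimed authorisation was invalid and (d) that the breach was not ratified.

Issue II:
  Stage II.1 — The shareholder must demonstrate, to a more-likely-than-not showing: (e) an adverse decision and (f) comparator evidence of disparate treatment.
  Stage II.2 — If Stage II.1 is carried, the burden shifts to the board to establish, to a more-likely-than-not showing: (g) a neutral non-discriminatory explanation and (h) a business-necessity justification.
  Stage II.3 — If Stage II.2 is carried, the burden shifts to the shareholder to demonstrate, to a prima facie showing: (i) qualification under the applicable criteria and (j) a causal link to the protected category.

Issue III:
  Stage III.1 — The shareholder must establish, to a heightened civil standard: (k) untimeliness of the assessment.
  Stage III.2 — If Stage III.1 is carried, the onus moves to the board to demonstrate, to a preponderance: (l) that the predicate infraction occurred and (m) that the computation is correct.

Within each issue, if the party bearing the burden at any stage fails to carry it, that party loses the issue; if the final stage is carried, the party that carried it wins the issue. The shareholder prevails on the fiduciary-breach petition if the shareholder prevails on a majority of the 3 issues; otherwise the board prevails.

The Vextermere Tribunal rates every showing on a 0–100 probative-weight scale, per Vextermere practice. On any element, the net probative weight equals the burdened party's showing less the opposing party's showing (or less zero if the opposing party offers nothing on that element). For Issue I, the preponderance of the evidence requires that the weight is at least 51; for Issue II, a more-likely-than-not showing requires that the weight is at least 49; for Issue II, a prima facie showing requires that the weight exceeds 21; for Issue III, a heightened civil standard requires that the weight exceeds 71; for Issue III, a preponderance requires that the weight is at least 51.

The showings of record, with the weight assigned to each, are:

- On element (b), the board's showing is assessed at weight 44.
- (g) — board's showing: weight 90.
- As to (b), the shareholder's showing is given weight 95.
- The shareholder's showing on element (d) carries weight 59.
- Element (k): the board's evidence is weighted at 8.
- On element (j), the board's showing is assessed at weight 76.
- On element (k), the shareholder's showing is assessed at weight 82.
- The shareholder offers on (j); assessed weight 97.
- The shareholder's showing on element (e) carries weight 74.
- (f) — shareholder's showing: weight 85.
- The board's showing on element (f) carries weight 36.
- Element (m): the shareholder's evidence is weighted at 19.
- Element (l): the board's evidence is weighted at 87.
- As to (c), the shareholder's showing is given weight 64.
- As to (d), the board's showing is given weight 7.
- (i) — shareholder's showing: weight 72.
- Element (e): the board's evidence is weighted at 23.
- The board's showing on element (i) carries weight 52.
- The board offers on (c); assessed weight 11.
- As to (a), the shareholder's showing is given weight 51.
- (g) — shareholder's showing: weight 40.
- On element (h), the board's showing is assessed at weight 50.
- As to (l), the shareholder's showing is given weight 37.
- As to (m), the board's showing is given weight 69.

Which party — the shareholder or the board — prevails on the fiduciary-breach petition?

shareholder

— Issue I —
Stage I.1 — burden on shareholder; standard: the preponderance of the evidence (weight is at least 51).
    (a): 51 ≥ 51 [met]
    (b): 95 − 44 = 51 ≥ 51 [met]
  All elements met. The shareholder retains the burden for Stage I.2.
Stage I.2 — burden on shareholder; standard: the preponderance of the evidence (weight is at least 51).
    (c): 64 − 11 = 53 ≥ 51 [met]
    (d): 59 − 7 = 52 ≥ 51 [met]
  All elements met at the final stage.
With every stage satisfied, the shareholder prevails on this issue.
— Issue II —
At Stage II.1 the shareholder must meet a more-likely-than-not showing (weight is at least 49): on (e) the weight is 74 less the opposing 23 gives net 51, ≥ 49, so (e) meets the standard; on (f) the weight is 85 less the opposing 36 gives net 49, ≥ 49, so (f) meets the standard.
  The shareholder carries Stage II.1; the board now bears the burden.
At Stage II.2 the board must meet a more-likely-than-not showing (weight is at least 49): on (g) the weight is 90 less the opposing 40 gives net 50, ≥ 49, so (g) meets the standard; on (h) the weight is 50, which does reach 49, so (h) meets the standard.
  The board carries Stage II.2; the shareholder now bears the burden.
At Stage II.3 the shareholder must meet a prima facie showing (weight exceeds 21): on (i) the weight is 72 less the opposing 52 gives net 20, ≤ 21, so (i) does not meet the standard; on (j) the weight is 97 less the opposing 76 gives net 21, which does not exceed 21, so (j) does not meet the standard.
  Not every element is met, so the shareholder fails to carry Stage II.3.
The analysis ends at Stage II.3; the board prevails on this issue.
— Issue III —
Stage III.1 (shareholder, a heightened civil standard, weight exceeds 71): (k) net 82−8=74 > 71 — meets.
  Stage III.1 is satisfied; the onus moves to the board.
Stage III.2 (board, a preponderance, weight is at least 51): (l) net 87−37=50 < 51 — fails; (m) net 69−19=50 < 51 — fails.
  Stage III.2 not carried; the board fails its burden.
The analysis ends at Stage III.2; the shareholder prevails on this issue.
Per-issue: Issue I → shareholder; Issue II → board; Issue III → shareholder. The shareholder must prevail on a majority of issues; overall, the shareholder prevails.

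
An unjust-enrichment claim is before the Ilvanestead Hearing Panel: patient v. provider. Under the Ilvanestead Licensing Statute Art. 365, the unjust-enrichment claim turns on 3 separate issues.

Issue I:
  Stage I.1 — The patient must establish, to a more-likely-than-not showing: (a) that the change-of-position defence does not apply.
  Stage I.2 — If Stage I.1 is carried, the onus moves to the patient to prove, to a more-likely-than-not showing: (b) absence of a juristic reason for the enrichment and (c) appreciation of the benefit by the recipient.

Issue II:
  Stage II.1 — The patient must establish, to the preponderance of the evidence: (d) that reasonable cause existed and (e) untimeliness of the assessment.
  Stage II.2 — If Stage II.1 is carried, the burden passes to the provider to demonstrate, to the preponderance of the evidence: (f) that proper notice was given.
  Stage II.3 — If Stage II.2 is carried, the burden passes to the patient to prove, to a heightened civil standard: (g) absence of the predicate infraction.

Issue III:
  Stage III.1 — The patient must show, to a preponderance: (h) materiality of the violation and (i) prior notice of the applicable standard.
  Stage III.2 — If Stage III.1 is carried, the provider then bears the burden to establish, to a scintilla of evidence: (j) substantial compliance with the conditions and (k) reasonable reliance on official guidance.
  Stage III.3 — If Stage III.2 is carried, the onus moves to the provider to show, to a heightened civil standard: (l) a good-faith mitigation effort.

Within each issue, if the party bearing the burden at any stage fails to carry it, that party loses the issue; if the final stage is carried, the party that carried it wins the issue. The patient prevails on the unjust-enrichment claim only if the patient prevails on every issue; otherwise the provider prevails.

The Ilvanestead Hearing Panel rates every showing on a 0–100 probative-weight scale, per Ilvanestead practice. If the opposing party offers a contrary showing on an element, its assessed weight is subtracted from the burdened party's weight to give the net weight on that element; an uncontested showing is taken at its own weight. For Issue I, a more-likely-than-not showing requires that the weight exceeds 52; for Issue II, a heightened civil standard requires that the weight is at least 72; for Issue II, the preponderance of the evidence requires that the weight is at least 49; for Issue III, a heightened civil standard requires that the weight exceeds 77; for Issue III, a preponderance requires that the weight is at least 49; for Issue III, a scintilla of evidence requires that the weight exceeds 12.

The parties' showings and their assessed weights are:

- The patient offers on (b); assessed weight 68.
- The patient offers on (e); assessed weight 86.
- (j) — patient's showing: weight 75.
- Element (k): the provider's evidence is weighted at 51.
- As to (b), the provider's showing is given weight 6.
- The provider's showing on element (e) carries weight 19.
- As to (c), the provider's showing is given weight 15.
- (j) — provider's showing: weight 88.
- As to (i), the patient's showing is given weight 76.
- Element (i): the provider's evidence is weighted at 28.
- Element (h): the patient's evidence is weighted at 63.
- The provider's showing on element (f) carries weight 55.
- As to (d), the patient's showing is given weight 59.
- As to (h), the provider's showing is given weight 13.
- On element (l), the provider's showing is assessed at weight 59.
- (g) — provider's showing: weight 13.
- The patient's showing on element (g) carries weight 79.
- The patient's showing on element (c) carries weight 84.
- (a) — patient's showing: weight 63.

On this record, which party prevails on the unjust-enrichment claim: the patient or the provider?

— Issue I —
Stage I.1 (patient, a more-likely-than-not showing, weight exceeds 52): (a) 63 > 52 — meets.
  Stage I.1 carried; the burden remains with the patient.
Stage I.2 (patient, a more-likely-than-not showing, weight exceeds 52): (b) net 68−6=62 > 52 — meets; (c) net 84−15=69 > 52 — meets.
  The patient carries the last stage.
All stages carried — the patient prevails on this issue.
— Issue II —
At Stage II.1 the patient must meet the preponderance of the evidence (weight is at least 49): on (d) the weight is 59, ≥ 49, so (d) meets the standard; on (e) the weight is 86 less the opposing 19 gives net 67, which does reach 49, so (e) meets the standard.
  Stage II.1 is satisfied; the onus moves to the provider.
At Stage II.2 the provider must meet the preponderance of the evidence (weight is at least 49): on (f) the weight is 55, which does reach 49, so (f) meets the standard.
  Stage II.2 is satisfied; the onus moves to the patient.
At Stage II.3 the patient must meet a heightened civil standard (weight is at least 72): on (g) the weight is 79 less the opposing 13 gives net 66, < 72, so (g) does not meet the standard.
  Stage II.3 not carried; the patient fails its burden.
The provider prevails on this issue.
— Issue III —
Stage III.1 (patient, a preponderance, weight is at least 49): (h) net 63−13=50 ≥ 49 — meets; (i) net 76−28=48 < 49 — fails.
  The patient does not carry Stage III.1.
The provider prevails on this issue.
Per-issue: Issue I → patient; Issue II → provider; Issue III → provider. The patient must prevail on every issue; overall, the provider prevails.

provider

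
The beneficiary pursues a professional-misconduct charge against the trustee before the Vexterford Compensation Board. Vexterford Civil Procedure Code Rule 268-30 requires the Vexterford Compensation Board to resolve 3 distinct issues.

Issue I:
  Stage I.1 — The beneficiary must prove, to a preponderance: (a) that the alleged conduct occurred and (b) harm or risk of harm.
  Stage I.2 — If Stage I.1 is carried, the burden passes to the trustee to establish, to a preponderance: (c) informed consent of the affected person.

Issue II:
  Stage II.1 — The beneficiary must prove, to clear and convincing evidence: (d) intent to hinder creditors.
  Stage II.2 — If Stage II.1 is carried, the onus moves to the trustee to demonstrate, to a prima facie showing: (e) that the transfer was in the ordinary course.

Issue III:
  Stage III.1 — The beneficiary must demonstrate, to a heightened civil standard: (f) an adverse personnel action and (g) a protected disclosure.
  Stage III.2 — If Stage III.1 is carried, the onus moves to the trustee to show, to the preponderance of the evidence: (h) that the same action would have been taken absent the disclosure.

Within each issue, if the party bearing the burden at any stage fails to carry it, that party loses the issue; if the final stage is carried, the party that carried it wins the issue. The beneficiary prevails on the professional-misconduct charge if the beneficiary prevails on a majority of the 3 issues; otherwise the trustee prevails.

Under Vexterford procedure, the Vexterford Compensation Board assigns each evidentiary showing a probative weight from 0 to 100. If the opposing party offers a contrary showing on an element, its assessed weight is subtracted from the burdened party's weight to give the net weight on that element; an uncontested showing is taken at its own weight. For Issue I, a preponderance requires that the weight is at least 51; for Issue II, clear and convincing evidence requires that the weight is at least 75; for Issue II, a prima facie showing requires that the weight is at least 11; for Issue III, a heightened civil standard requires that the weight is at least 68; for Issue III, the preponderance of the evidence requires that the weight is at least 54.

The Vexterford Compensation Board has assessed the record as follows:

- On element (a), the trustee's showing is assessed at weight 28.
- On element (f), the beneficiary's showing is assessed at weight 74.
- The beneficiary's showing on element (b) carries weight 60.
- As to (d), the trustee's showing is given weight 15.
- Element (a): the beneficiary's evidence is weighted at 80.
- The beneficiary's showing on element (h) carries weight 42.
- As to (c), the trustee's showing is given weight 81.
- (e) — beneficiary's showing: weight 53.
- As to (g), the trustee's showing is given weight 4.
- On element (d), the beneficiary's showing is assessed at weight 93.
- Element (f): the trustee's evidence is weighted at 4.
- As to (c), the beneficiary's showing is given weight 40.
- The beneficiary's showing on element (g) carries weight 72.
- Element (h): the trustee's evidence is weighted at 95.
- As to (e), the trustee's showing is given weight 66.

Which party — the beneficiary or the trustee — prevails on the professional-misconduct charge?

beneficiary

— Issue I —
Stage I.1 — burden on beneficiary; standard: a preponderance (weight is at least 51).
    (a): 80 − 28 = 52 ≥ 51 [met]
    (b): 60 ≥ 51 [met]
  The beneficiary carries Stage I.1; the trustee now bears the burden.
Stage I.2 — burden on trustee; standard: a preponderance (weight is at least 51).
    (c): 81 − 40 = 41 < 51 [not met]
  Not every element is met, so the trustee fails to carry Stage I.2.
So the beneficiary prevails on this issue.
— Issue II —
Stage II.1 (beneficiary, clear and convincing evidence, weight is at least 75): (d) net 93−15=78 ≥ 75 — meets.
  All elements met. The burden passes to the trustee.
Stage II.2 (trustee, a prima facie showing, weight is at least 11): (e) net 66−53=13 ≥ 11 — meets.
  All elements met at the final stage.
All stages carried — the trustee prevails on this issue.
— Issue III —
At Stage III.1 the beneficiary must meet a heightened civil standard (weight is at least 68): on (f) the weight is 74 less the opposing 4 gives net 70, ≥ 68, so (f) meets the standard; on (g) the weight is 72 less the opposing 4 gives net 68, ≥ 68, so (g) meets the standard.
  Stage III.1 carried; the burden shifts to the trustee.
At Stage III.2 the trustee must meet the preponderance of the evidence (weight is at least 54): on (h) the weight is 95 less the opposing 42 gives net 53, < 54, so (h) does not meet the standard.
  Stage III.2 not carried; the trustee fails its burden.
So the beneficiary prevails on this issue.
Per-issue: Issue I → beneficiary; Issue II → trustee; Issue III → beneficiary. The beneficiary must prevail on a majority of issues; overall, the beneficiary prevails.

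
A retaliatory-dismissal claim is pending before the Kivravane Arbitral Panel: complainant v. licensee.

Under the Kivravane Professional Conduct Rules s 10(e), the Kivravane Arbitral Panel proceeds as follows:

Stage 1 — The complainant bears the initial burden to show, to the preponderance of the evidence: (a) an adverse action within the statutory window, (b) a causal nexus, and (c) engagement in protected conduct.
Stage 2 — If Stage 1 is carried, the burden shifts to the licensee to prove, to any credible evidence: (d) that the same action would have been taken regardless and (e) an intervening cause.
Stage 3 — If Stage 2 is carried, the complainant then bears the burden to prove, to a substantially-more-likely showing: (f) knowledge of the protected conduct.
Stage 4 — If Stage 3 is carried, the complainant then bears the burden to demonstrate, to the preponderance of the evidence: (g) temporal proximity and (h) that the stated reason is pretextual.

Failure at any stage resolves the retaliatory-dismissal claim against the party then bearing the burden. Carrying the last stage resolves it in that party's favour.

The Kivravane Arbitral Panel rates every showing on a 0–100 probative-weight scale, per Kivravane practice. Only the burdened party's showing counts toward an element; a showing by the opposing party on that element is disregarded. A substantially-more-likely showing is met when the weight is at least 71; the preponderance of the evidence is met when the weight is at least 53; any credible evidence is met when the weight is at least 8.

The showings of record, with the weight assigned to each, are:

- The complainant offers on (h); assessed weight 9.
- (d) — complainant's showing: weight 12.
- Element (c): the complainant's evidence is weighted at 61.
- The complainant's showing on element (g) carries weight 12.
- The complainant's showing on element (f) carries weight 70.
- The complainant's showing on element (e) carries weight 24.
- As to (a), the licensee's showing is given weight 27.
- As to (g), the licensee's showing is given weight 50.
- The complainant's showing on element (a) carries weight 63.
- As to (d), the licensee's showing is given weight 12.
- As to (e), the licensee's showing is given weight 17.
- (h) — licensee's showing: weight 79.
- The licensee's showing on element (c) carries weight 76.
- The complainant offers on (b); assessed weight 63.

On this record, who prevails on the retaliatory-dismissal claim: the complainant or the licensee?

licensee

Stage 1 — burden on complainant; standard: the preponderance of the evidence (weight is at least 53).
    (a): 63 (licensee's 27 disregarded) ≥ 53 [met]
    (b): 63 ≥ 53 [met]
    (c): 61 (licensee's 76 disregarded) ≥ 53 [met]
  Stage 1 is satisfied; the onus moves to the licensee.
Stage 2 — burden on licensee; standard: any credible evidence (weight is at least 8).
    (d): 12 (complainant's 12 disregarded) ≥ 8 [met]
    (e): 17 (complainant's 24 disregarded) ≥ 8 [met]
  Stage 2 carried; the burden shifts to the complainant.
Stage 3 — burden on complainant; standard: a substantially-more-likely showing (weight is at least 71).
    (f): 70 < 71 [not met]
  The complainant does not carry Stage 3.
The licensee prevails.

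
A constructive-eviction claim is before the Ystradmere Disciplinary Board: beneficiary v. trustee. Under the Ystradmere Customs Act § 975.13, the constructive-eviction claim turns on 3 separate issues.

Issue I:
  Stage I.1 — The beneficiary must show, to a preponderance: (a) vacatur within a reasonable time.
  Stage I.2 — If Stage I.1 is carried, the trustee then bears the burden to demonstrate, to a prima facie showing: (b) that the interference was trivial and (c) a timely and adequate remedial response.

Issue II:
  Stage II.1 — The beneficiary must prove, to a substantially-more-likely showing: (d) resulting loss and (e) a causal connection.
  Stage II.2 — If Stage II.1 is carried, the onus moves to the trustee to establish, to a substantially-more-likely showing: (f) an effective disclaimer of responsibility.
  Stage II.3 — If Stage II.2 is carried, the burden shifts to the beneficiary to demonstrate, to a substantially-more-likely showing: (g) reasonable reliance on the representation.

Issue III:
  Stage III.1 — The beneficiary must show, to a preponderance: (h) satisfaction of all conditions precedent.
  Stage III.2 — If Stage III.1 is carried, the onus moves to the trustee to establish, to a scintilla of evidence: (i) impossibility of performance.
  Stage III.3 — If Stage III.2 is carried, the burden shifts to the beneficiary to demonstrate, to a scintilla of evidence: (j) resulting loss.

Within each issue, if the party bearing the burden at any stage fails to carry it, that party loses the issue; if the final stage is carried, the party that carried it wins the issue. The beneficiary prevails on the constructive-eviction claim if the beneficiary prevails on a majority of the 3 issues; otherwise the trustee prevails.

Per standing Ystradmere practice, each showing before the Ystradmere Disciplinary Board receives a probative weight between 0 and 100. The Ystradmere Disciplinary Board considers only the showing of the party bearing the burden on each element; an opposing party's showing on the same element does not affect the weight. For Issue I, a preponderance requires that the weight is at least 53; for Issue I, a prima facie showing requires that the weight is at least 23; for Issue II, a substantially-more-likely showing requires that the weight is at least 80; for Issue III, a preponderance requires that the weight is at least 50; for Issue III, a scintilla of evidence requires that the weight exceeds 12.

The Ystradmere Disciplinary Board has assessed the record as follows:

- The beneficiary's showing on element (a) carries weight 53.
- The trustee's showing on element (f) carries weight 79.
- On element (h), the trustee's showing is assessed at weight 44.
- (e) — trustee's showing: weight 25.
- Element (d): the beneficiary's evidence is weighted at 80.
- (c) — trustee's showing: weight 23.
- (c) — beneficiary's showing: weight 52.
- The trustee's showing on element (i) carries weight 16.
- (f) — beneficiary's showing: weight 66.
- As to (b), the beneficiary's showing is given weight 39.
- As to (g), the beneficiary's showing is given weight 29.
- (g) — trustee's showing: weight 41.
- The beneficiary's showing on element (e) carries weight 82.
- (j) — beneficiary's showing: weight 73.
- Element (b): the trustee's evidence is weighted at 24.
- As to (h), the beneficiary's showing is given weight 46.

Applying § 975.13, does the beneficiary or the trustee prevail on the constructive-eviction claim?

trustee

— Issue I —
Stage I.1 — burden on beneficiary; standard: a preponderance (weight is at least 53).
    (a): 53 ≥ 53 [met]
  All elements met. The burden passes to the trustee.
Stage I.2 — burden on trustee; standard: a prima facie showing (weight is at least 23).
    (b): 24 (beneficiary's 39 disregarded) ≥ 23 [met]
    (c): 23 (beneficiary's 52 disregarded) ≥ 23 [met]
  The trustee carries the last stage.
With every stage satisfied, the trustee prevails on this issue.
— Issue II —
Stage II.1 — burden on beneficiary; standard: a substantially-more-likely showing (weight is at least 80).
    (d): 80 ≥ 80 [met]
    (e): 82 (trustee's 25 disregarded) ≥ 80 [met]
  The beneficiary carries Stage II.1; the trustee now bears the burden.
Stage II.2 — burden on trustee; standard: a substantially-more-likely showing (weight is at least 80).
    (f): 79 (beneficiary's 66 disregarded) < 80 [not met]
  Stage II.2 not carried; the trustee fails its burden.
So the beneficiary prevails on this issue.
— Issue III —
Stage III.1 — burden on beneficiary; standard: a preponderance (weight is at least 50).
    (h): 46 (trustee's 44 disregarded) < 50 [not met]
  Not every element is met, so the beneficiary fails to carry Stage III.1.
The analysis ends at Stage III.1; the trustee prevails on this issue.
Per-issue: Issue I → trustee; Issue II → beneficiary; Issue III → trustee. The beneficiary must prevail on a majority of issues; overall, the trustee prevails.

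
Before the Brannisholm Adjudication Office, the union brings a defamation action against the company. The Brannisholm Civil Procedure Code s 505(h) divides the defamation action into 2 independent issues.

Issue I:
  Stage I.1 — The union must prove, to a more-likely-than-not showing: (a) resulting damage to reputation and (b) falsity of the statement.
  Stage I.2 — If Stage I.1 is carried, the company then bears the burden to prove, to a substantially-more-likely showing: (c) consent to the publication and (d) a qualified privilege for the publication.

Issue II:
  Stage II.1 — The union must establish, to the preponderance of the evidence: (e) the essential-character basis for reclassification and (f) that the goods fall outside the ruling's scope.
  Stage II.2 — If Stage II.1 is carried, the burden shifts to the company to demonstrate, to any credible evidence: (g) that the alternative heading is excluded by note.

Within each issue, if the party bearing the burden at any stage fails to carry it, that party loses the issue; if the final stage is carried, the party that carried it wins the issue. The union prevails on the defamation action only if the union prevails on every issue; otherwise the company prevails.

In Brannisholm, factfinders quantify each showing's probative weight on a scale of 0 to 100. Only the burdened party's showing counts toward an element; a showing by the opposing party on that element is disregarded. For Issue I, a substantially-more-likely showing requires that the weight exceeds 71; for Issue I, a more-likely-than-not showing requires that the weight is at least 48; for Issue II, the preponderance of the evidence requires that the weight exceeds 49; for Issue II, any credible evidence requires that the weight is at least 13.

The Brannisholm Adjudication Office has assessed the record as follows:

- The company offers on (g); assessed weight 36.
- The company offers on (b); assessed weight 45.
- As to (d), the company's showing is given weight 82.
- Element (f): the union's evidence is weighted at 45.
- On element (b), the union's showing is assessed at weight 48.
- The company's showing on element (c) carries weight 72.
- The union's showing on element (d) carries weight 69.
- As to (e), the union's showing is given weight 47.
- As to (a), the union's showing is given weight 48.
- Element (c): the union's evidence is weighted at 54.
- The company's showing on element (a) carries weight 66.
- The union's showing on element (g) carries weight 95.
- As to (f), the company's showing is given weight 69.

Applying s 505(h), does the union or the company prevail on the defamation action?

company

— Issue I —
Stage I.1 (union, a more-likely-than-not showing, weight is at least 48): (a) 48 (company's 66 disregarded) ≥ 48 — meets; (b) 48 (company's 45 disregarded) ≥ 48 — meets.
  The union carries Stage I.1; the company now bears the burden.
Stage I.2 (company, a substantially-more-likely showing, weight exceeds 71): (c) 72 (union's 54 disregarded) > 71 — meets; (d) 82 (union's 69 disregarded) > 71 — meets.
  All elements met at the final stage.
All stages carried — the company prevails on this issue.
— Issue II —
Stage II.1 (union, the preponderance of the evidence, weight exceeds 49): (e) 47 ≤ 49 — fails; (f) 45 (company's 69 disregarded) ≤ 49 — fails.
  The union does not carry Stage II.1.
The analysis ends at Stage II.1; the company prevails on this issue.
Per-issue: Issue I → company; Issue II → company. The union must prevail on every issue; overall, the company prevails.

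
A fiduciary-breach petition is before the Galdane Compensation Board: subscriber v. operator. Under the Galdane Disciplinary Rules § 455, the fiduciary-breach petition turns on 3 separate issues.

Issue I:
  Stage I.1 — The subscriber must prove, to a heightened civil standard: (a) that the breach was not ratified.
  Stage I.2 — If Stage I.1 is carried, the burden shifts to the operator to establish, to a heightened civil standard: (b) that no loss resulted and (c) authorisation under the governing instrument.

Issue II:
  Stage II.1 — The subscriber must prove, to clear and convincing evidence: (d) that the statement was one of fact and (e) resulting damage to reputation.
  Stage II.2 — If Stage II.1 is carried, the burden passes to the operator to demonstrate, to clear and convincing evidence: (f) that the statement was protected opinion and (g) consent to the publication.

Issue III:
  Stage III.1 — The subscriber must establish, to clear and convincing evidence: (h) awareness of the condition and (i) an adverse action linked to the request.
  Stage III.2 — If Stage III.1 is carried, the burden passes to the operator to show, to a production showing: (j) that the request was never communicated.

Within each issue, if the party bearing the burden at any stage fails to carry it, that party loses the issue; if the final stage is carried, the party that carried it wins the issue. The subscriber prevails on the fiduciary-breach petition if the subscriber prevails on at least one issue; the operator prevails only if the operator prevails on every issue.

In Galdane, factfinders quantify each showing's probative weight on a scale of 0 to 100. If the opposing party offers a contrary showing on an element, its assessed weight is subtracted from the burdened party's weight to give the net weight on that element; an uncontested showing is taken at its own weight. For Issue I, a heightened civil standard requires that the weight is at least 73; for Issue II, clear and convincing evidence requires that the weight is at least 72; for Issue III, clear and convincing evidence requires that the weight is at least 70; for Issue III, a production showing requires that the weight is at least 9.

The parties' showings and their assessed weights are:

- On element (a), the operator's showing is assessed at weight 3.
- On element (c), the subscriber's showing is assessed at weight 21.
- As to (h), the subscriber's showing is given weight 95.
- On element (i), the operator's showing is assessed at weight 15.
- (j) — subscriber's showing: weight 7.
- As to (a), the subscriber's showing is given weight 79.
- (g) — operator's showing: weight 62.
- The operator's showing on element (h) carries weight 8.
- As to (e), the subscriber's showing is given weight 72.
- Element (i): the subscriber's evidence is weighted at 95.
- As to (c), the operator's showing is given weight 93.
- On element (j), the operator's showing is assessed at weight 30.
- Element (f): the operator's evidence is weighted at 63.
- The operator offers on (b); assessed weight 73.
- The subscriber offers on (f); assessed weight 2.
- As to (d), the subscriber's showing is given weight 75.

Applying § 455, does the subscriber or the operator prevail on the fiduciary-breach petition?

subscriber

— Issue I —
Stage I.1 — burden on subscriber; standard: a heightened civil standard (weight is at least 73).
    (a): 79 − 3 = 76 ≥ 73 [met]
  Stage I.1 carried; the burden shifts to the operator.
Stage I.2 — burden on operator; standard: a heightened civil standard (weight is at least 73).
    (b): 73 ≥ 73 [met]
    (c): 93 − 21 = 72 < 73 [not met]
  Stage I.2 not carried; the operator fails its burden.
The analysis ends at Stage I.2; the subscriber prevails on this issue.
— Issue II —
At Stage II.1 the subscriber must meet clear and convincing evidence (weight is at least 72): on (d) the weight is 75, which does reach 72, so (d) meets the standard; on (e) the weight is 72, which does reach 72, so (e) meets the standard.
  Stage II.1 carried; the burden shifts to the operator.
At Stage II.2 the operator must meet clear and convincing evidence (weight is at least 72): on (f) the weight is 63 less the opposing 2 gives net 61, < 72, so (f) does not meet the standard; on (g) the weight is 62, < 72, so (g) does not meet the standard.
  Stage II.2 not carried; the operator fails its burden.
So the subscriber prevails on this issue.
— Issue III —
Stage III.1 (subscriber, clear and convincing evidence, weight is at least 70): (h) net 95−8=87 ≥ 70 — meets; (i) net 95−15=80 ≥ 70 — meets.
  All elements met. The burden passes to the operator.
Stage III.2 (operator, a production showing, weight is at least 9): (j) net 30−7=23 ≥ 9 — meets.
  The operator carries the last stage.
With every stage satisfied, the operator prevails on this issue.
Per-issue: Issue I → subscriber; Issue II → subscriber; Issue III → operator. The subscriber must prevail on at least one issue; overall, the subscriber prevails.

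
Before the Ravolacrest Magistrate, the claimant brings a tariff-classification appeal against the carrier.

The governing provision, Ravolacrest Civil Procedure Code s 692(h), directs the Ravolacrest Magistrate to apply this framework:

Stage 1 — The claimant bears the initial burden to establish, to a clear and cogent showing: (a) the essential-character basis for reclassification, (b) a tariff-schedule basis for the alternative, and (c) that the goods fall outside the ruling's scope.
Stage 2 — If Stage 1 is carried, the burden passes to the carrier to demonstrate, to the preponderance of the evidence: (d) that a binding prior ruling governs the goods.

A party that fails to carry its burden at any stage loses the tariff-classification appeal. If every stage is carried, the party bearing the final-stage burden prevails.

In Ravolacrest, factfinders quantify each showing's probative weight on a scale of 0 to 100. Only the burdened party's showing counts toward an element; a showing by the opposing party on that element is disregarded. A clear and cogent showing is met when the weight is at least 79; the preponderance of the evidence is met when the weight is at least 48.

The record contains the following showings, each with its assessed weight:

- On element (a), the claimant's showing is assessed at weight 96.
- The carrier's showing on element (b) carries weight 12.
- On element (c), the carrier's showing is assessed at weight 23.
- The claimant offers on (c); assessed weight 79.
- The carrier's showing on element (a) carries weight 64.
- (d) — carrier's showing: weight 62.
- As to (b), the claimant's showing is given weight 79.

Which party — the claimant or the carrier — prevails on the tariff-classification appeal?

At Stage 1 the claimant must meet a clear and cogent showing (weight is at least 79): on (a) the weight is 96 (the carrier's 64 is given no effect), which does reach 79, so (a) meets the standard; on (b) the weight is 79 (the carrier's 12 is given no effect), which does reach 79, so (b) meets the standard; on (c) the weight is 79 (the carrier's 23 is given no effect), which does reach 79, so (c) meets the standard.
  Stage 1 carried; the burden shifts to the carrier.
At Stage 2 the carrier must meet the preponderance of the evidence (weight is at least 48): on (d) the weight is 62, ≥ 48, so (d) meets the standard.
  The carrier carries the last stage.
All stages carried — the carrier prevails.

carrier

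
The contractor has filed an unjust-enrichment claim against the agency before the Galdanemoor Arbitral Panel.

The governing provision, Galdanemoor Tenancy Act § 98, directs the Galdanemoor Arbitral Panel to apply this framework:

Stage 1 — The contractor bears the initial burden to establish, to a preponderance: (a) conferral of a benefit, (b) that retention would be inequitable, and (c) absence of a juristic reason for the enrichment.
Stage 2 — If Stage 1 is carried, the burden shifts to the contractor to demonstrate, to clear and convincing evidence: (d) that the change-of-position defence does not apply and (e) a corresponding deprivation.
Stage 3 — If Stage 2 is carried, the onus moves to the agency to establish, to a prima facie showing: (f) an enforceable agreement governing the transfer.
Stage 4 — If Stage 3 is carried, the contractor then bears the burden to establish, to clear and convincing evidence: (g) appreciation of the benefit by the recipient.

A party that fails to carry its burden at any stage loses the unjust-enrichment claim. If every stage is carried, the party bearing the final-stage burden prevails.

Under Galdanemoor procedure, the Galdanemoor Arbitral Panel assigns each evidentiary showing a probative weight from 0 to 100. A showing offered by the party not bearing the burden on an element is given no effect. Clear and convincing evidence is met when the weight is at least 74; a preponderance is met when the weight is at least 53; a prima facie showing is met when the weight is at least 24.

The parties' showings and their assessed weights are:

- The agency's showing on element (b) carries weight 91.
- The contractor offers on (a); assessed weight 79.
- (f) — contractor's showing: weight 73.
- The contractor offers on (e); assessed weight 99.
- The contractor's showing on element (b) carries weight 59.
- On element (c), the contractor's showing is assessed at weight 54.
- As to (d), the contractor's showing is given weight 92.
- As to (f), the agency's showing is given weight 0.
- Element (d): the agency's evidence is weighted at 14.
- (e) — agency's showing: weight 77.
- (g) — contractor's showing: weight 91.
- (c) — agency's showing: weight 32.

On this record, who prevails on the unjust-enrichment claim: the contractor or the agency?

contractor

Stage 1 — burden on contractor; standard: a preponderance (weight is at least 53).
    (a): 79 ≥ 53 [met]
    (b): 59 (agency's 91 disregarded) ≥ 53 [met]
    (c): 54 (agency's 32 disregarded) ≥ 53 [met]
  Stage 1 is satisfied; the contractor continues to bear the burden.
Stage 2 — burden on contractor; standard: clear and convincing evidence (weight is at least 74).
    (d): 92 (agency's 14 disregarded) ≥ 74 [met]
    (e): 99 (agency's 77 disregarded) ≥ 74 [met]
  Stage 2 carried; the burden shifts to the agency.
Stage 3 — burden on agency; standard: a prima facie showing (weight is at least 24).
    (f): 0 (contractor's 73 disregarded) < 24 [not met]
  The agency does not carry Stage 3.
The contractor prevails.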